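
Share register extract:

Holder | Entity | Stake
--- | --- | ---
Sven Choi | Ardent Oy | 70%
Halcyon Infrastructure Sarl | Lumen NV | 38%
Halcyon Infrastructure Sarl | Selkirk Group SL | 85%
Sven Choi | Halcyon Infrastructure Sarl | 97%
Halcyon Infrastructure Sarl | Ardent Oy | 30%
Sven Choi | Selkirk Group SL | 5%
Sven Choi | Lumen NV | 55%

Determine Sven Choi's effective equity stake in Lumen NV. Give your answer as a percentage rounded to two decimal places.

91.86%

Sven reaches Lumen along 2 paths.
Via Halcyon: 97% × 38% = 36.86%.
Direct stake: 55% = 55%.
Total: 36.86% + 55% = 91.86%.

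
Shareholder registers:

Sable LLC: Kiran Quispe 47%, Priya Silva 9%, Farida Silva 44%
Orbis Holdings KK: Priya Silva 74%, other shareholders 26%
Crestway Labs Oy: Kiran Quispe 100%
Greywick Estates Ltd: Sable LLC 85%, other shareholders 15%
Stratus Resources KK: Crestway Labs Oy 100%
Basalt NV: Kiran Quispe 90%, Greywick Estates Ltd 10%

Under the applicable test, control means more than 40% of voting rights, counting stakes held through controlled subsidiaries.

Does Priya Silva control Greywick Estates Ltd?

No

Priya holds 74% of Orbis, so Priya controls Orbis.
Neither Priya nor any entity Priya controls holds any voting interest in Greywick.
So Priya does not control Greywick.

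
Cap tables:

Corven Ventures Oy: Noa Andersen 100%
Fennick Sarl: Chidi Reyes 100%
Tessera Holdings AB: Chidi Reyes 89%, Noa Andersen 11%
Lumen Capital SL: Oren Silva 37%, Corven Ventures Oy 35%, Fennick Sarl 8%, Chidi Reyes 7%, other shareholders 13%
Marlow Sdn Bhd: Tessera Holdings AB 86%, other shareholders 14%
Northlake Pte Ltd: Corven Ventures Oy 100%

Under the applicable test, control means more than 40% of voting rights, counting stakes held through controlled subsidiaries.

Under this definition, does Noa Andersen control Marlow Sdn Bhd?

No

Noa holds 100% of Corven, so Noa controls Corven.
Corven holds 100% of Northlake, so Noa controls Northlake.
Neither Noa nor any entity Noa controls holds any voting interest in Marlow.
So Noa does not control Marlow.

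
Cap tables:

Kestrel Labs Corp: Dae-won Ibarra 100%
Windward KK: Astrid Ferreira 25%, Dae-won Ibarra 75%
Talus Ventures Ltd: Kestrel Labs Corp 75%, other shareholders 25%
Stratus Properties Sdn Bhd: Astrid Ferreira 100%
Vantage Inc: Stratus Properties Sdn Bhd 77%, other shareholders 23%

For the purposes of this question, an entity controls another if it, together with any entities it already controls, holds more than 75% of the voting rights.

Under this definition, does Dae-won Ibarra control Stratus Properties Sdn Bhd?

No

Dae-won holds 100% of Kestrel, so Dae-won controls Kestrel.
Neither Dae-won nor any entity Dae-won controls holds any voting interest in Stratus.
So Dae-won does not control Stratus.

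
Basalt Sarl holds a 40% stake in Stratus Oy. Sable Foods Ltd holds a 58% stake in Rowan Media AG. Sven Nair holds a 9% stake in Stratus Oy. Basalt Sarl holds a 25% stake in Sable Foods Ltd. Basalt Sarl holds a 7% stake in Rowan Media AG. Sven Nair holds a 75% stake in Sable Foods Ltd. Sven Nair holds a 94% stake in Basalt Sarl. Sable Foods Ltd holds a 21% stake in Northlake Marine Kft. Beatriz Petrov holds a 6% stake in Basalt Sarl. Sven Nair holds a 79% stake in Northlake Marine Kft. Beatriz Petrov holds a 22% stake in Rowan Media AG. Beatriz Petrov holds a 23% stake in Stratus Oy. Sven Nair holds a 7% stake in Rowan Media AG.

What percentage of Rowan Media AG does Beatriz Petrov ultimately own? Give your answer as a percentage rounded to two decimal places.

23.29%

Beatriz reaches Rowan along 3 paths.
Via Basalt → Sable: 6% × 25% × 58% = 0.87%.
Via Basalt: 6% × 7% = 0.42%.
Direct stake: 22% = 22%.
Total: 0.87% + 0.42% + 22% = 23.29%.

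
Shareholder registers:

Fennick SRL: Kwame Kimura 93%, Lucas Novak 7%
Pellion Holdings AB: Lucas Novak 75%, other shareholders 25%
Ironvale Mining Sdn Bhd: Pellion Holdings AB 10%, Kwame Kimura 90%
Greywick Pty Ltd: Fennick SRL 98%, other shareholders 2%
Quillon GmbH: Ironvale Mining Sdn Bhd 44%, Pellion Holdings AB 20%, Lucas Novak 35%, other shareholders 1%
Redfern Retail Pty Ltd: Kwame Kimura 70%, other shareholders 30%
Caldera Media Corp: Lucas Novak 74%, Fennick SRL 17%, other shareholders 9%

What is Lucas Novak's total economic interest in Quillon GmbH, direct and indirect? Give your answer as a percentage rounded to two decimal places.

Lucas reaches Quillon along 3 paths.
Via Pellion → Ironvale: 75% × 10% × 44% = 3.3%.
Via Pellion: 75% × 20% = 15%.
Direct stake: 35% = 35%.
Total: 3.3% + 15% + 35% = 53.3%.
Rounded: 53.30%.

53.30%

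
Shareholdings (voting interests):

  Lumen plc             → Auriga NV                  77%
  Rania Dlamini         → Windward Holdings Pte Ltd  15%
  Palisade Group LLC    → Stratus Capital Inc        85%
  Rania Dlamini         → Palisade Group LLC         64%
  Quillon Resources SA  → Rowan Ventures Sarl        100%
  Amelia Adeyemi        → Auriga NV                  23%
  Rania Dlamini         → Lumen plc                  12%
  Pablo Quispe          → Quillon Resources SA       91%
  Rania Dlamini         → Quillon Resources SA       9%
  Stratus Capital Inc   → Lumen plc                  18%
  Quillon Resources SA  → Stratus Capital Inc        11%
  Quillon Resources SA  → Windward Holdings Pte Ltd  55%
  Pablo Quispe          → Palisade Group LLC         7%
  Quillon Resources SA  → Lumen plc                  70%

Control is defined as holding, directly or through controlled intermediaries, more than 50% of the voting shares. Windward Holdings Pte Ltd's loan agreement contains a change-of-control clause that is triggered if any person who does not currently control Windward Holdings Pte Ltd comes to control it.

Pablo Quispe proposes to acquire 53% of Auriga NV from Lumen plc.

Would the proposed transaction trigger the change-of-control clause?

The purchase adds only to Pablo's holdings (Lumen's stake shrinks), so Pablo is the only person who could newly come to control Windward.
Pablo holds 91% of Quillon, so Pablo controls Quillon.
Quillon holds 55% of Windward, so Pablo controls Windward.
So Pablo already controls Windward before the transaction.
After the purchase, Pablo holds 53% of Auriga directly, and Lumen's stake falls to 24%.
Pablo controlled Windward already, so this is not a new person acquiring control; every other person's position is unchanged or reduced.
No new person acquires control, so the clause is not triggered.

No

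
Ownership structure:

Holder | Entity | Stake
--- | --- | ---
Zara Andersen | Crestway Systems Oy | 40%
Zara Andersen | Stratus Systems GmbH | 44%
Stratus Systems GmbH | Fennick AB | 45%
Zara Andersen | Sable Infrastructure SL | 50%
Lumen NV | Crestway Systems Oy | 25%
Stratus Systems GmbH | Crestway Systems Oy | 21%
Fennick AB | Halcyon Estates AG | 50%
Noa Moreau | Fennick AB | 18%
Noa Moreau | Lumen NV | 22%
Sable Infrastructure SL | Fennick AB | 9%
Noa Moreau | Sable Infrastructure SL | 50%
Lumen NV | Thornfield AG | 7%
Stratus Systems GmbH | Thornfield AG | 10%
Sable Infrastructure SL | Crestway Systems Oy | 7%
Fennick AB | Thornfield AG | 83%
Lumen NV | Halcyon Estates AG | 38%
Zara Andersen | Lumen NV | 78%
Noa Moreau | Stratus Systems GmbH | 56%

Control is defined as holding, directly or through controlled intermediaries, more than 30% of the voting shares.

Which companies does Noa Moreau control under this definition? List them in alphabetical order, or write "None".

Noa holds 56% of Stratus, so Noa controls Stratus.
Noa holds 50% of Sable, so Noa controls Sable.
Noa and Sable and Stratus together hold 18% + 9% + 45% = 72% of Fennick, so Noa controls Fennick.
Fennick holds 50% of Halcyon, so Noa controls Halcyon.
Fennick and Stratus together hold 83% + 10% = 93% of Thornfield, so Noa controls Thornfield.
No other company's threshold is met.

Fennick AB, Halcyon Estates AG, Sable Infrastructure SL, Stratus Systems GmbH, Thornfield AG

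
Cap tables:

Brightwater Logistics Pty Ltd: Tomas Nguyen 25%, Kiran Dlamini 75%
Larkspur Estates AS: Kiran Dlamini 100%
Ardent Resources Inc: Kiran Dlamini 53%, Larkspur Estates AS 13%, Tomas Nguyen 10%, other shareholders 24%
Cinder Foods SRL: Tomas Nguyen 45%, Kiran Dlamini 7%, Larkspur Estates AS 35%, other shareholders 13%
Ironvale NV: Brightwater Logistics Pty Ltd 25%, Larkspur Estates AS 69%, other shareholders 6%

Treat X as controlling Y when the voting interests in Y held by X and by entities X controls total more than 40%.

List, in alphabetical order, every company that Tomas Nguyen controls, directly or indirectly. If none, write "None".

Cinder Foods SRL

Tomas holds 45% of Cinder, so Tomas controls Cinder.
No other company's threshold is met.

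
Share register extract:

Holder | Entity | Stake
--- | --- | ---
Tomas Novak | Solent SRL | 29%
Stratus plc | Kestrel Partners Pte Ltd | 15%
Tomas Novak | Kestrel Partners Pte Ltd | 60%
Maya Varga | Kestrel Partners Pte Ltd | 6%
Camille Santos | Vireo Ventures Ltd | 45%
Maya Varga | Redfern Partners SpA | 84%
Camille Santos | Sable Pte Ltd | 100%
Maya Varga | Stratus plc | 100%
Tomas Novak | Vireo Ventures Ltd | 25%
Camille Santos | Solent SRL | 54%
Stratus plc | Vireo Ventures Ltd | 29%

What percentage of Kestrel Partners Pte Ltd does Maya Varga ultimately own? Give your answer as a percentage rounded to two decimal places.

21.00%

Maya reaches Kestrel along 2 paths.
Direct stake: 6% = 6%.
Via Stratus: 100% × 15% = 15%.
Total: 6% + 15% = 21%.
Rounded: 21.00%.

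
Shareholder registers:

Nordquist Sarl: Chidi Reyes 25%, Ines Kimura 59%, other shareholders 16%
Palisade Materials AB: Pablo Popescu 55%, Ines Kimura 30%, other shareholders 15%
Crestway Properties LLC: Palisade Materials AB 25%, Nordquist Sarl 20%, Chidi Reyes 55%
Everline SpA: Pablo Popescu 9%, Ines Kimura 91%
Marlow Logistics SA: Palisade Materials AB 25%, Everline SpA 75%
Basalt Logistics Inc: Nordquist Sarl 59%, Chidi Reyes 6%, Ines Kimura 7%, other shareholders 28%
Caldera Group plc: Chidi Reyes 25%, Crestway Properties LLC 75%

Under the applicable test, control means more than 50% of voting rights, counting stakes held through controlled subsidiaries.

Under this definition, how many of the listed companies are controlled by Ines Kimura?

Ines holds 59% of Nordquist, so Ines controls Nordquist.
Ines holds 91% of Everline, so Ines controls Everline.
Everline holds 75% of Marlow, so Ines controls Marlow.
Nordquist and Ines together hold 59% + 7% = 66% of Basalt, so Ines controls Basalt.
No other company's threshold is met.
Ines controls 4 companies.

4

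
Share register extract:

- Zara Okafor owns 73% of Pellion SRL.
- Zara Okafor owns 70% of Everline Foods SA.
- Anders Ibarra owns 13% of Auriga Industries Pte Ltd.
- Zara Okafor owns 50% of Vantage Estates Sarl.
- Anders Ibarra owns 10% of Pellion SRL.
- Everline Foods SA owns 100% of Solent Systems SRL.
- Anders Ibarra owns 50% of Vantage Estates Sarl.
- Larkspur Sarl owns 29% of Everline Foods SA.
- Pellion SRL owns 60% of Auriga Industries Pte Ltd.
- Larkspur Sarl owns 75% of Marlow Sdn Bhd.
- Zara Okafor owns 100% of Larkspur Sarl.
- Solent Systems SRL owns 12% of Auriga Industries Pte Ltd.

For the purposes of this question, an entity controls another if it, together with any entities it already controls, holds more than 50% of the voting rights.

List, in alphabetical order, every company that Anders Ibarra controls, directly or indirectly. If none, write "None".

None

Anders's largest direct stake is 50% in Vantage, which does not meet the threshold.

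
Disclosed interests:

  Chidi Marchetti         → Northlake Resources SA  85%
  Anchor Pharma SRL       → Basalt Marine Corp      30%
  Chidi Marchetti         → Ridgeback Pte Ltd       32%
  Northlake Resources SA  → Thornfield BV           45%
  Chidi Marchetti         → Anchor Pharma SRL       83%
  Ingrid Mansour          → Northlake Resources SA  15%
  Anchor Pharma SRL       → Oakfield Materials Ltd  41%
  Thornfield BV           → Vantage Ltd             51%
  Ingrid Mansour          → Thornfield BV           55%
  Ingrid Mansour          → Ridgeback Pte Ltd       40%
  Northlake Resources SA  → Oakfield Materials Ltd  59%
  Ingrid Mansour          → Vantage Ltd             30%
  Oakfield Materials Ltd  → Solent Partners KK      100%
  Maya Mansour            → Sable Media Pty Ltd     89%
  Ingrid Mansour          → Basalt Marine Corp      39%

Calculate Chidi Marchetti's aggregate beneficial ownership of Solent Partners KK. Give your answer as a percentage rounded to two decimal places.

84.18%

Chidi reaches Solent along 2 paths.
Via Northlake → Oakfield: 85% × 59% × 100% = 50.15%.
Via Anchor → Oakfield: 83% × 41% × 100% = 34.03%.
Total: 50.15% + 34.03% = 84.18%.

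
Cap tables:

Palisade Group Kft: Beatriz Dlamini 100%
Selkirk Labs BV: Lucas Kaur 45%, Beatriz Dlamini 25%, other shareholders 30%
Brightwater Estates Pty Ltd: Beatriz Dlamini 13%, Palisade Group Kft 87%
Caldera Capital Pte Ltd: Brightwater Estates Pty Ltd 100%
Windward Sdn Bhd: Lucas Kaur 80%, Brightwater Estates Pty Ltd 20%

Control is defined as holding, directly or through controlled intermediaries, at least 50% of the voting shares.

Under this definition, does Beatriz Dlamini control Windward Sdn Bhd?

Beatriz holds 100% of Palisade, so Beatriz controls Palisade.
Beatriz and Palisade together hold 13% + 87% = 100% of Brightwater, so Beatriz controls Brightwater.
Brightwater holds 100% of Caldera, so Beatriz controls Caldera.
In Windward, Beatriz's side holds only 20%, not ≥ 50%.
So Beatriz does not control Windward.

No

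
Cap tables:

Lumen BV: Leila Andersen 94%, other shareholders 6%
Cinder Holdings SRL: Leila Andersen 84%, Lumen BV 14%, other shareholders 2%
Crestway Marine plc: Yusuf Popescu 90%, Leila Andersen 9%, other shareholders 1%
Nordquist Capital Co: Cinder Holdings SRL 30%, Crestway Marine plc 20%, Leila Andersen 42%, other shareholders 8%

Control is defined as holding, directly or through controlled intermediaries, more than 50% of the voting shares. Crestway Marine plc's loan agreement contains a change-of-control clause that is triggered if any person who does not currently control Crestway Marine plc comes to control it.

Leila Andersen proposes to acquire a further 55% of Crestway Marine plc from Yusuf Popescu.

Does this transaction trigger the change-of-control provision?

Yes

The purchase adds only to Leila's holdings (Yusuf's stake shrinks), so Leila is the only person who could newly come to control Crestway.
Leila holds 94% of Lumen, so Leila controls Lumen.
Leila and Lumen together hold 84% + 14% = 98% of Cinder, so Leila controls Cinder.
Cinder and Leila together hold 30% + 42% = 72% of Nordquist, so Leila controls Nordquist.
In Crestway, Leila's side holds only 9%, not > 50%.
So before the transaction, Leila does not control Crestway.
After the purchase, Leila's direct stake in Crestway rises to 9% + 55% = 64%, and Yusuf's stake falls to 35%.
Leila holds 64% of Crestway, so Leila controls Crestway.
Leila did not control Crestway before and does after, so the clause is triggered.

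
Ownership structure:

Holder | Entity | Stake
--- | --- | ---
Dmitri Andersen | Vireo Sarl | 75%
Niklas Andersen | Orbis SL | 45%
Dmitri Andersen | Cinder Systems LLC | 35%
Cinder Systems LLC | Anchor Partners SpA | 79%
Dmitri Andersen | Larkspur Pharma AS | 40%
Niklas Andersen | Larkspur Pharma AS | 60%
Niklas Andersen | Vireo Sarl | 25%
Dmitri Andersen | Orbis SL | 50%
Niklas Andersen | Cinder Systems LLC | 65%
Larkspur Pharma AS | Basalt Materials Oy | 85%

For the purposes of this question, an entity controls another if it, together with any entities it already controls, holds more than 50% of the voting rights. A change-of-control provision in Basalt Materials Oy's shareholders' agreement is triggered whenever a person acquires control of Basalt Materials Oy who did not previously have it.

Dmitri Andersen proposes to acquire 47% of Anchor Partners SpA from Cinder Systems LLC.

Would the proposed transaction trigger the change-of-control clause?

No

The purchase adds only to Dmitri's holdings (Cinder's stake shrinks), so Dmitri is the only person who could newly come to control Basalt.
Dmitri holds 75% of Vireo, so Dmitri controls Vireo.
Neither Dmitri nor any entity Dmitri controls holds any voting interest in Basalt.
So before the transaction, Dmitri does not control Basalt.
After the purchase, Dmitri holds 47% of Anchor directly, and Cinder's stake falls to 32%.
Dmitri's side now holds 47% of Anchor, not > 50%, so Dmitri still does not control Anchor.
After the transaction, neither Dmitri nor any entity Dmitri controls holds a voting interest in Basalt, so Dmitri still does not control it.
No new person acquires control, so the clause is not triggered.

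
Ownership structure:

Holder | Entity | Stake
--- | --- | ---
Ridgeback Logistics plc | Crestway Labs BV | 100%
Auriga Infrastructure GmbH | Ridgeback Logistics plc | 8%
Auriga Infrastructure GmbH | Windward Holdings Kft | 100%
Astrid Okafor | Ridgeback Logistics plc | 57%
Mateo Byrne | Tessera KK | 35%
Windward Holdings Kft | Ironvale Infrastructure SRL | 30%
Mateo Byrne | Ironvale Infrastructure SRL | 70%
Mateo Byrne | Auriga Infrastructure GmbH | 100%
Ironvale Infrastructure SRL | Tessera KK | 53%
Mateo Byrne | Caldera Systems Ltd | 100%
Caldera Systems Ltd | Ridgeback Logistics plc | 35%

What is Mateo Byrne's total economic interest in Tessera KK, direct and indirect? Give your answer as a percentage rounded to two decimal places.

Mateo reaches Tessera along 3 paths.
Direct stake: 35% = 35%.
Via Ironvale: 70% × 53% = 37.1%.
Via Auriga → Windward → Ironvale: 100% × 100% × 30% × 53% = 15.9%.
Total: 35% + 37.1% + 15.9% = 88%.
Rounded: 88.00%.

88.00%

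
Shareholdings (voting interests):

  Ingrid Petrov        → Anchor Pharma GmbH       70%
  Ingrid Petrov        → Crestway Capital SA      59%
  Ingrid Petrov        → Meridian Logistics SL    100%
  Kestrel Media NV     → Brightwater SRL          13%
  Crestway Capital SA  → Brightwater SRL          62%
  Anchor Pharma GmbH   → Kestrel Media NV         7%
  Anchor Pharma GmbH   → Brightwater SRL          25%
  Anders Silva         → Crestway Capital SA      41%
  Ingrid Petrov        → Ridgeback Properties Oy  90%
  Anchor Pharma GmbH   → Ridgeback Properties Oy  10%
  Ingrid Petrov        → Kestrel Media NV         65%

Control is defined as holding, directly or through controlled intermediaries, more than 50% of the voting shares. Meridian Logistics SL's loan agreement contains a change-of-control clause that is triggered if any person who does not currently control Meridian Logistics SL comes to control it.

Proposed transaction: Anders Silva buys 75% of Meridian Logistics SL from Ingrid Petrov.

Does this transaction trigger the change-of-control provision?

Yes

The purchase adds only to Anders's holdings (Ingrid's stake shrinks), so Anders is the only person who could newly come to control Meridian.
Anders's largest direct stake is 41% in Crestway, which does not meet the threshold, so Anders controls no company.
Neither Anders nor any entity Anders controls holds any voting interest in Meridian.
So before the transaction, Anders does not control Meridian.
After the purchase, Anders holds 75% of Meridian directly, and Ingrid's stake falls to 25%.
Anders holds 75% of Meridian, so Anders controls Meridian.
Anders did not control Meridian before and does after, so the clause is triggered.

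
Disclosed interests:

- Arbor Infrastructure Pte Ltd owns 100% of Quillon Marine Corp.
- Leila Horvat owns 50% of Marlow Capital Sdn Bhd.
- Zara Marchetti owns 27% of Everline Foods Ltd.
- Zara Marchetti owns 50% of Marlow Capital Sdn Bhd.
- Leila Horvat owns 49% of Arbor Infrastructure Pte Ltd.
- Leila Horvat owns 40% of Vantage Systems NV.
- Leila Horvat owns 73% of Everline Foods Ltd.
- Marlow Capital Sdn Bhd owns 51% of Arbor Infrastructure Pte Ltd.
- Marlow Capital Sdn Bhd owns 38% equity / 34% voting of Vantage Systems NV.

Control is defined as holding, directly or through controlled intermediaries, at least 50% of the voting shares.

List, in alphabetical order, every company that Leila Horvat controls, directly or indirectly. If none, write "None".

Leila holds 73% of Everline, so Leila controls Everline.
Leila holds 50% of Marlow, so Leila controls Marlow.
Leila and Marlow together hold 49% + 51% = 100% of Arbor, so Leila controls Arbor.
Leila and Marlow together hold 40% + 34% = 74% of Vantage, so Leila controls Vantage.
Arbor holds 100% of Quillon, so Leila controls Quillon.

Arbor Infrastructure Pte Ltd, Everline Foods Ltd, Marlow Capital Sdn Bhd, Quillon Marine Corp, Vantage Systems NV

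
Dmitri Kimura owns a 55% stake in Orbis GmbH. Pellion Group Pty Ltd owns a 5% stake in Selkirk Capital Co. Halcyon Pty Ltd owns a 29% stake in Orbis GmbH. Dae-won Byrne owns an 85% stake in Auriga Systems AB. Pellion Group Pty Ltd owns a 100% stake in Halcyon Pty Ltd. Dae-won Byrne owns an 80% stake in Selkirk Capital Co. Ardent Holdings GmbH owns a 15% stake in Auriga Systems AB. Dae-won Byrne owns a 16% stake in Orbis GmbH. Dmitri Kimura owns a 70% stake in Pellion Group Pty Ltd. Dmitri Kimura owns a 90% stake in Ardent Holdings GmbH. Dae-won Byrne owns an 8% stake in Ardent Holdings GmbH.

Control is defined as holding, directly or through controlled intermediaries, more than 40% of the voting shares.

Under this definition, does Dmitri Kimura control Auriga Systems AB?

No

Dmitri holds 70% of Pellion, so Dmitri controls Pellion.
Dmitri holds 90% of Ardent, so Dmitri controls Ardent.
Pellion holds 100% of Halcyon, so Dmitri controls Halcyon.
Dmitri and Halcyon together hold 55% + 29% = 84% of Orbis, so Dmitri controls Orbis.
In Auriga, Dmitri's side holds only 15%, not > 40%.
So Dmitri does not control Auriga.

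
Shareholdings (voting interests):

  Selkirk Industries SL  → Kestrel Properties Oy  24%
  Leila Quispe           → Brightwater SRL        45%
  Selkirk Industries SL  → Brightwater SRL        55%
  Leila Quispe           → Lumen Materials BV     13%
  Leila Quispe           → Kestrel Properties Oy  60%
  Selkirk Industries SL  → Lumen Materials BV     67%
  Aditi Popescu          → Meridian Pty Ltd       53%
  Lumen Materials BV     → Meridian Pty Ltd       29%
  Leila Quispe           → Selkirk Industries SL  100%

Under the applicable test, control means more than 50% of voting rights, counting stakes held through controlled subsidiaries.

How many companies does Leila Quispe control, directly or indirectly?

Leila holds 100% of Selkirk, so Leila controls Selkirk.
Selkirk and Leila together hold 55% + 45% = 100% of Brightwater, so Leila controls Brightwater.
Leila and Selkirk together hold 13% + 67% = 80% of Lumen, so Leila controls Lumen.
Selkirk and Leila together hold 24% + 60% = 84% of Kestrel, so Leila controls Kestrel.
No other company's threshold is met.
Leila controls 4 companies.

4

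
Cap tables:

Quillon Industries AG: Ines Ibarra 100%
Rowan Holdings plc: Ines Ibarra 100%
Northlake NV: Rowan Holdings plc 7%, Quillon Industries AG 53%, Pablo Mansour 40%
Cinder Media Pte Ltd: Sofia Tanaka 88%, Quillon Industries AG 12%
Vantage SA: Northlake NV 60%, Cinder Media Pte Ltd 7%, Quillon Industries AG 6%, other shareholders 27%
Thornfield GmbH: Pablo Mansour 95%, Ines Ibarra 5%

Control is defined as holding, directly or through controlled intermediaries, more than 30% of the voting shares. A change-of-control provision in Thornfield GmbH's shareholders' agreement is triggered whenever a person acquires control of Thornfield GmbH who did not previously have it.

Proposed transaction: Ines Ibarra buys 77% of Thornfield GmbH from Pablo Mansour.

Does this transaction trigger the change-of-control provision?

The purchase adds only to Ines's holdings (Pablo's stake shrinks), so Ines is the only person who could newly come to control Thornfield.
Ines holds 100% of Quillon, so Ines controls Quillon.
Ines holds 100% of Rowan, so Ines controls Rowan.
Rowan and Quillon together hold 7% + 53% = 60% of Northlake, so Ines controls Northlake.
Northlake and Quillon together hold 60% + 6% = 66% of Vantage, so Ines controls Vantage.
In Thornfield, Ines's side holds only 5%, not > 30%.
So before the transaction, Ines does not control Thornfield.
After the purchase, Ines's direct stake in Thornfield rises to 5% + 77% = 82%, and Pablo's stake falls to 18%.
Ines holds 82% of Thornfield, so Ines controls Thornfield.
Ines did not control Thornfield before and does after, so the clause is triggered.

Yes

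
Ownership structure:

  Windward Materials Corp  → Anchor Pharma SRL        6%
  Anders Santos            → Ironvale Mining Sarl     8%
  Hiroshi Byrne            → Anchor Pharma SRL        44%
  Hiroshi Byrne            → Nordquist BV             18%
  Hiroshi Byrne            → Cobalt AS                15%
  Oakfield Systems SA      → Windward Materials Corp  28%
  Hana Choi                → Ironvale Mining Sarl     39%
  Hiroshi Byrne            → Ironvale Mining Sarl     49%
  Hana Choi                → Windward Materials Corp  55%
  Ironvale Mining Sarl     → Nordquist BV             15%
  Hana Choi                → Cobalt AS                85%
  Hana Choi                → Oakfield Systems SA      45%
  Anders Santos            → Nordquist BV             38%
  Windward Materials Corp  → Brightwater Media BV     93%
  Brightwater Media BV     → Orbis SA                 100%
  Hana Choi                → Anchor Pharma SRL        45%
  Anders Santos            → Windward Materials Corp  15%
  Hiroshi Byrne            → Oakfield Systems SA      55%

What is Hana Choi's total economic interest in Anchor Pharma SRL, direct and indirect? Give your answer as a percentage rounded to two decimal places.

Hana reaches Anchor along 3 paths.
Direct stake: 45% = 45%.
Via Windward: 55% × 6% = 3.3%.
Via Oakfield → Windward: 45% × 28% × 6% = 0.756%.
Total: 45% + 3.3% + 0.756% = 49.056%.
Rounded: 49.06%.

49.06%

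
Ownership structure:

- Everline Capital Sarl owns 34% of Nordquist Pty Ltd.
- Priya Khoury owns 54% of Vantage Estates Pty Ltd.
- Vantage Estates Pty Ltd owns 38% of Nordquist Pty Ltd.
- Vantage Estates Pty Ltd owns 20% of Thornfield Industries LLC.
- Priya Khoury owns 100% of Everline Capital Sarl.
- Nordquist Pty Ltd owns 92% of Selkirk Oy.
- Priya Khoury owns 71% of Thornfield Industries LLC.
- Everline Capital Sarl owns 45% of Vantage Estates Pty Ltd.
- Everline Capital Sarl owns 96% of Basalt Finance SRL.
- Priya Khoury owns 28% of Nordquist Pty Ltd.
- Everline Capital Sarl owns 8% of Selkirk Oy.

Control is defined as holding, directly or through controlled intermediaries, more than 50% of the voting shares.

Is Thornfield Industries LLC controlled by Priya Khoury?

Priya holds 100% of Everline, so Priya controls Everline.
Everline and Priya together hold 45% + 54% = 99% of Vantage, so Priya controls Vantage.
Vantage and Priya together hold 20% + 71% = 91% of Thornfield, so Priya controls Thornfield.

Yes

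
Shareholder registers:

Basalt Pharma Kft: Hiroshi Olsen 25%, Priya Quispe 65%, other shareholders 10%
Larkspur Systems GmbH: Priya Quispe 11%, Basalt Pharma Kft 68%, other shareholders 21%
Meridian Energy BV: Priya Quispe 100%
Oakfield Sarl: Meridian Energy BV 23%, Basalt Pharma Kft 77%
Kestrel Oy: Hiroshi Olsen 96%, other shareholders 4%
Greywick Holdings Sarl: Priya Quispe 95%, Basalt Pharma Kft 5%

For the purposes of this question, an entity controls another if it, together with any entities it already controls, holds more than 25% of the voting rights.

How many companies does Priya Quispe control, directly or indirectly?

5

Priya holds 65% of Basalt, so Priya controls Basalt.
Priya and Basalt together hold 11% + 68% = 79% of Larkspur, so Priya controls Larkspur.
Priya holds 100% of Meridian, so Priya controls Meridian.
Meridian and Basalt together hold 23% + 77% = 100% of Oakfield, so Priya controls Oakfield.
Priya and Basalt together hold 95% + 5% = 100% of Greywick, so Priya controls Greywick.
No other company's threshold is met.
Priya controls 5 companies.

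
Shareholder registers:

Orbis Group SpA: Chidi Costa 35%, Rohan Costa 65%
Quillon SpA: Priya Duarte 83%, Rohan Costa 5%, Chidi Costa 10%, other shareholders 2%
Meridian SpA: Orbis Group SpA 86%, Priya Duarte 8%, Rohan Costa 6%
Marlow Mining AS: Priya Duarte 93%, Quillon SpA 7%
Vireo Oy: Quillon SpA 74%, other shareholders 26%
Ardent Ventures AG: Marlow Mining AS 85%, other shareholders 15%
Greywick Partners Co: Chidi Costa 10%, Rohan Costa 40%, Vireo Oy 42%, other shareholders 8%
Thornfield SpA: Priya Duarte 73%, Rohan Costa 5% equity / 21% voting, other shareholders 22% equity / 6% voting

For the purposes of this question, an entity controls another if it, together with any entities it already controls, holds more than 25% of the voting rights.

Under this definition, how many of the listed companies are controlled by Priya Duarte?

6

Priya holds 83% of Quillon, so Priya controls Quillon.
Priya and Quillon together hold 93% + 7% = 100% of Marlow, so Priya controls Marlow.
Quillon holds 74% of Vireo, so Priya controls Vireo.
Marlow holds 85% of Ardent, so Priya controls Ardent.
Vireo holds 42% of Greywick, so Priya controls Greywick.
Priya holds 73% of Thornfield, so Priya controls Thornfield.
No other company's threshold is met.
Priya controls 6 companies.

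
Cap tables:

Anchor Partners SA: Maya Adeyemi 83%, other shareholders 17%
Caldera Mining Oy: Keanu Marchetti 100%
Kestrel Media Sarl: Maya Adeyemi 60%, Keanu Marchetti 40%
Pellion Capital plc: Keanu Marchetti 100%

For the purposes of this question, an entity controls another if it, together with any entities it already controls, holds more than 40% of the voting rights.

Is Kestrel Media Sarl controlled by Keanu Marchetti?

No

Keanu holds 100% of Caldera, so Keanu controls Caldera.
Keanu holds 100% of Pellion, so Keanu controls Pellion.
In Kestrel, Keanu's side holds only 40%, not > 40%.
So Keanu does not control Kestrel.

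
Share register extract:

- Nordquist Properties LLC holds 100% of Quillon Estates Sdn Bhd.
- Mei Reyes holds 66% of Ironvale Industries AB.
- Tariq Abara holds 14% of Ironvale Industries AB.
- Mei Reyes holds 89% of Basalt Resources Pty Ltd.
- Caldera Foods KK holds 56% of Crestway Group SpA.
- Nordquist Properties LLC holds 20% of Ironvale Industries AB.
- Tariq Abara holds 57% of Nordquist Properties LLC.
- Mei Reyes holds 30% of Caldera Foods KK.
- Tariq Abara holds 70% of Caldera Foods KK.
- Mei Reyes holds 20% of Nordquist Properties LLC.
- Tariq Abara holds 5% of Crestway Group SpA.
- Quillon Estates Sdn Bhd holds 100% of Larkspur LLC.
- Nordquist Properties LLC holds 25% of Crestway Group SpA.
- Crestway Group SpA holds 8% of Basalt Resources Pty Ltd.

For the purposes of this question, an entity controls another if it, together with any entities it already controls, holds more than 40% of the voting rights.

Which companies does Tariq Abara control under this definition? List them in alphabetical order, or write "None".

Tariq holds 70% of Caldera, so Tariq controls Caldera.
Tariq holds 57% of Nordquist, so Tariq controls Nordquist.
Nordquist and Caldera and Tariq together hold 25% + 56% + 5% = 86% of Crestway, so Tariq controls Crestway.
Nordquist holds 100% of Quillon, so Tariq controls Quillon.
Quillon holds 100% of Larkspur, so Tariq controls Larkspur.
No other company's threshold is met.

Caldera Foods KK, Crestway Group SpA, Larkspur LLC, Nordquist Properties LLC, Quillon Estates Sdn Bhd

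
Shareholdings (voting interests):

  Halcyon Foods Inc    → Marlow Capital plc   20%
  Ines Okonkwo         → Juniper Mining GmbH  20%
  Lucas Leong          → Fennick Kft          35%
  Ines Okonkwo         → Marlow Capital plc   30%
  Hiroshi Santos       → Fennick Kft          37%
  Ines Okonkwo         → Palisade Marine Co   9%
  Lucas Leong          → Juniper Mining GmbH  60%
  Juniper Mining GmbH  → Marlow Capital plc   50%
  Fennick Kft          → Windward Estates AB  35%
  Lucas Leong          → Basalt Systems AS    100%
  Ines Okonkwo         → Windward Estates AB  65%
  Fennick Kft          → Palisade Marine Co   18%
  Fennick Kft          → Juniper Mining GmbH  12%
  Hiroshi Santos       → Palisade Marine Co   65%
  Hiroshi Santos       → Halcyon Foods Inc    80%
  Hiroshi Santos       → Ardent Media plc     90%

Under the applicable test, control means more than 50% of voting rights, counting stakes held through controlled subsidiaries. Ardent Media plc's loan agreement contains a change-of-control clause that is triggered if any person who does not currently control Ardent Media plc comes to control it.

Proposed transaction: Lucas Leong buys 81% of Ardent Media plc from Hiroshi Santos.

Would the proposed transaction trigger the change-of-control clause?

Yes

The purchase adds only to Lucas's holdings (Hiroshi's stake shrinks), so Lucas is the only person who could newly come to control Ardent.
Lucas holds 60% of Juniper, so Lucas controls Juniper.
Lucas holds 100% of Basalt, so Lucas controls Basalt.
Neither Lucas nor any entity Lucas controls holds any voting interest in Ardent.
So before the transaction, Lucas does not control Ardent.
After the purchase, Lucas holds 81% of Ardent directly, and Hiroshi's stake falls to 9%.
Lucas holds 81% of Ardent, so Lucas controls Ardent.
Lucas did not control Ardent before and does after, so the clause is triggered.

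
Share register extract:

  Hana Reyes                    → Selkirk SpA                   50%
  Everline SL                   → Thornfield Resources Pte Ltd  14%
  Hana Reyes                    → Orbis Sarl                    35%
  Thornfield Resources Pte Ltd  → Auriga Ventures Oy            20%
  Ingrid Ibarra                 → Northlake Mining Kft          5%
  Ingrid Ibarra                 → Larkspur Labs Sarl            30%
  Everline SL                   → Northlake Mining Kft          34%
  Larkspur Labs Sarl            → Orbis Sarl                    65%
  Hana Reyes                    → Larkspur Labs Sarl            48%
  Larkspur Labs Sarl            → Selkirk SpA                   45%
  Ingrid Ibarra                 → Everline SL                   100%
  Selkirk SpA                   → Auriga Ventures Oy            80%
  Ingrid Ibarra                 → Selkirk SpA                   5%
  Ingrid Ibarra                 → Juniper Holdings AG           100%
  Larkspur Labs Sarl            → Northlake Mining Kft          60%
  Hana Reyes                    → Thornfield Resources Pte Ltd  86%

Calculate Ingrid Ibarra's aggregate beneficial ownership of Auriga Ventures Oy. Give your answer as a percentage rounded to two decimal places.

Ingrid reaches Auriga along 3 paths.
Via Everline → Thornfield: 100% × 14% × 20% = 2.8%.
Via Selkirk: 5% × 80% = 4%.
Via Larkspur → Selkirk: 30% × 45% × 80% = 10.8%.
Total: 2.8% + 4% + 10.8% = 17.6%.
Rounded: 17.60%.

17.60%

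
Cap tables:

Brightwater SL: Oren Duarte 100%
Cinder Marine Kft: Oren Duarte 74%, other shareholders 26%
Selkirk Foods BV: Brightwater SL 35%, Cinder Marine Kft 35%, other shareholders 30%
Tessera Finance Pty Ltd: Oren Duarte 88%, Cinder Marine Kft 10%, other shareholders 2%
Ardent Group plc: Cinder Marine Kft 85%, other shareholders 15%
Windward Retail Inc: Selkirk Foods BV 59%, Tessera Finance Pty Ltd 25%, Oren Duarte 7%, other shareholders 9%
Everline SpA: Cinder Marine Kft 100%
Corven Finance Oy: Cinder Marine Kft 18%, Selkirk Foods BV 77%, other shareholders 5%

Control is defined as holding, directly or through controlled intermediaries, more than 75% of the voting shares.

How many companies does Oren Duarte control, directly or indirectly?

2

Oren holds 100% of Brightwater, so Oren controls Brightwater.
Oren holds 88% of Tessera, so Oren controls Tessera.
No other company's threshold is met.
Oren controls 2 companies.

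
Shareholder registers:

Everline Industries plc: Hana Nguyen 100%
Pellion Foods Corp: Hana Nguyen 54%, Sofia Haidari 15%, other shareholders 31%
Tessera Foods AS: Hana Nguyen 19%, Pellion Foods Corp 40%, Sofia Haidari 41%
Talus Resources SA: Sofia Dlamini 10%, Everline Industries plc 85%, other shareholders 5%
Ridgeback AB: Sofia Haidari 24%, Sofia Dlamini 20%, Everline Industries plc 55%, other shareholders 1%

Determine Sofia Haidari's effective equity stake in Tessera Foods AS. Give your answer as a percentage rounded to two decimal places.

Sofia Haidari reaches Tessera along 2 paths.
Via Pellion: 15% × 40% = 6%.
Direct stake: 41% = 41%.
Total: 6% + 41% = 47%.
Rounded: 47.00%.

47.00%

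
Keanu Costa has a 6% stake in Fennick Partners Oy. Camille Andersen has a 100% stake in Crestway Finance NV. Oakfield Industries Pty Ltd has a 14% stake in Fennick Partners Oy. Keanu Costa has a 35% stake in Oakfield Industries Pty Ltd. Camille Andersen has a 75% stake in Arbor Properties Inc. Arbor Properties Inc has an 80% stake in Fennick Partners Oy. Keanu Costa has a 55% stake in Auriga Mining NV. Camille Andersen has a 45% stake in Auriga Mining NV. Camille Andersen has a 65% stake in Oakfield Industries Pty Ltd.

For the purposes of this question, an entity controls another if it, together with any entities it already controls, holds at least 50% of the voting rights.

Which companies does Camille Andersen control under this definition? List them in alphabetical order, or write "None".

Camille holds 75% of Arbor, so Camille controls Arbor.
Camille holds 65% of Oakfield, so Camille controls Oakfield.
Camille holds 100% of Crestway, so Camille controls Crestway.
Arbor and Oakfield together hold 80% + 14% = 94% of Fennick, so Camille controls Fennick.
No other company's threshold is met.

Arbor Properties Inc, Crestway Finance NV, Fennick Partners Oy, Oakfield Industries Pty Ltd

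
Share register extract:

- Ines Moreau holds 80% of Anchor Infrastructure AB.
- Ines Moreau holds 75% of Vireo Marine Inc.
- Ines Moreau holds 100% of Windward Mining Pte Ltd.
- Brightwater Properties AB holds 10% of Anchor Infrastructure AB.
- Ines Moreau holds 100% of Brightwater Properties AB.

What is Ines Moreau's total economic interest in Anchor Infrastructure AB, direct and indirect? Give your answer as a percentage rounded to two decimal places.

Ines reaches Anchor along 2 paths.
Direct stake: 80% = 80%.
Via Brightwater: 100% × 10% = 10%.
Total: 80% + 10% = 90%.
Rounded: 90.00%.

90.00%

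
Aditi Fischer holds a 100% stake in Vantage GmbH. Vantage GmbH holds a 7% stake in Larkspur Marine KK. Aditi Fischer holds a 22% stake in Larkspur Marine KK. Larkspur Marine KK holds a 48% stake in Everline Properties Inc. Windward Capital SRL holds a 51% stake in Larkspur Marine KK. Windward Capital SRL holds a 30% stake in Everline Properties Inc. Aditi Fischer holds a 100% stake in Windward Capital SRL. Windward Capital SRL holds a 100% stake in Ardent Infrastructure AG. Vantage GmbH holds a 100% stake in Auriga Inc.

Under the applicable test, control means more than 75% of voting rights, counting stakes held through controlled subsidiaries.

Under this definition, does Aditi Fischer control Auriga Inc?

Aditi holds 100% of Vantage, so Aditi controls Vantage.
Vantage holds 100% of Auriga, so Aditi controls Auriga.

Yes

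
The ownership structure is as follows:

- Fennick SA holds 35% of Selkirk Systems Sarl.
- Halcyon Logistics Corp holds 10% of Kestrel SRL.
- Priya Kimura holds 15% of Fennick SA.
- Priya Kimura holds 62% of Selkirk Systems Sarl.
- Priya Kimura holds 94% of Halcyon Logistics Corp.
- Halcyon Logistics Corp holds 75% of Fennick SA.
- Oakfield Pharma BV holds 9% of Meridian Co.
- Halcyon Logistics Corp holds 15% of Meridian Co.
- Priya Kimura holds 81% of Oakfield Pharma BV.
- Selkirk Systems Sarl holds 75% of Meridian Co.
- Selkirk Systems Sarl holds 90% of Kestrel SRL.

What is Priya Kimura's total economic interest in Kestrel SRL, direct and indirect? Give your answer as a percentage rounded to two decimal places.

Priya reaches Kestrel along 4 paths.
Via Halcyon: 94% × 10% = 9.4%.
Via Halcyon → Fennick → Selkirk: 94% × 75% × 35% × 90% = 22.2075%.
Via Fennick → Selkirk: 15% × 35% × 90% = 4.725%.
Via Selkirk: 62% × 90% = 55.8%.
Total: 9.4% + 22.2075% + 4.725% + 55.8% = 92.1325%.
Rounded: 92.13%.

92.13%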